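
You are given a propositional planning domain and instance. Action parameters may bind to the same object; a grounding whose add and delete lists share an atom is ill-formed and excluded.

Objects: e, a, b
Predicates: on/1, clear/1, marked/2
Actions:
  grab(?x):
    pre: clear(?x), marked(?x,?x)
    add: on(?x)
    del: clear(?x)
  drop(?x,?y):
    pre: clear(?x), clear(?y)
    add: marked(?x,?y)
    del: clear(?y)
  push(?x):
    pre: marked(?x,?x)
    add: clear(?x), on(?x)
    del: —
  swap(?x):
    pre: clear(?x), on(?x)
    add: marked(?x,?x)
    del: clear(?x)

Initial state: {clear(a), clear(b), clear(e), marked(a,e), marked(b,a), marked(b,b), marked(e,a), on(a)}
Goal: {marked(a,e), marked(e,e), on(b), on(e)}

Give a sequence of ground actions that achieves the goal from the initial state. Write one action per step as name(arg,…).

grab(b); drop(e,e); push(e)

1. grab(b)  →  {clear(a), clear(e), marked(a,e), marked(b,a), marked(b,b), marked(e,a), on(a), on(b)}
2. drop(e,e)  →  {clear(a), marked(a,e), marked(b,a), marked(b,b), marked(e,a), marked(e,e), on(a), on(b)}
3. push(e)  →  {clear(a), clear(e), marked(a,e), marked(b,a), marked(b,b), marked(e,a), marked(e,e), on(a), on(b), on(e)}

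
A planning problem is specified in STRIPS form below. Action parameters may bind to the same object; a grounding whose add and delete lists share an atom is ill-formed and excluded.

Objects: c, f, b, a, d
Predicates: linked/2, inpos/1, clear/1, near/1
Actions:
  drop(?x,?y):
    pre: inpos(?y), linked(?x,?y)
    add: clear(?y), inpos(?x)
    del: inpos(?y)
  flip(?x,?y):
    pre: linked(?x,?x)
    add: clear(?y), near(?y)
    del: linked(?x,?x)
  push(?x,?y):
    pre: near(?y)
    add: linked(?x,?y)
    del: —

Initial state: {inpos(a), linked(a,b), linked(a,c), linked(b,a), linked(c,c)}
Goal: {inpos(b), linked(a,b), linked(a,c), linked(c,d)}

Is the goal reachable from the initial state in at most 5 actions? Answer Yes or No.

1. drop(b,a)  →  {clear(a), inpos(b), linked(a,b), linked(a,c), linked(b,a), linked(c,c)}
2. flip(c,d)  →  {clear(a), clear(d), inpos(b), linked(a,b), linked(a,c), linked(b,a), near(d)}
3. push(c,d)  →  {clear(a), clear(d), inpos(b), linked(a,b), linked(a,c), linked(b,a), linked(c,d), near(d)}
optimal plan length = 3; 3 ≤ 5

Yes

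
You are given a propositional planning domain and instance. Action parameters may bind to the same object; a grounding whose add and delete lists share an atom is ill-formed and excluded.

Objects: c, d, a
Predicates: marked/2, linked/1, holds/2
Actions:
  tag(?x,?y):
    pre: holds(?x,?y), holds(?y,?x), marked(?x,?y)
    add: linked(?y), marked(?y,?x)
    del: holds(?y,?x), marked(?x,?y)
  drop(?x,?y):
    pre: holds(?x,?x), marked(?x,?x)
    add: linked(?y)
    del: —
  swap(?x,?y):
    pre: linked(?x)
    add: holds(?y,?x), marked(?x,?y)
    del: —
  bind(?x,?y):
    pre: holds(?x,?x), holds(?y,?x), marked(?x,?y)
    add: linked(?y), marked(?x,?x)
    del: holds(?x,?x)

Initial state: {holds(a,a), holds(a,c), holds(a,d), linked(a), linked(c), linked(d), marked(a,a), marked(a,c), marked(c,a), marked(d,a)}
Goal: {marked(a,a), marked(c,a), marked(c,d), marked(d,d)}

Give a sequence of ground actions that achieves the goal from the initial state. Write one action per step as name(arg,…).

1. swap(c,d)  →  {holds(a,a), holds(a,c), holds(a,d), holds(d,c), linked(a), linked(c), linked(d), marked(a,a), marked(a,c), marked(c,a), marked(c,d), marked(d,a)}
2. swap(d,d)  →  {holds(a,a), holds(a,c), holds(a,d), holds(d,c), holds(d,d), linked(a), linked(c), linked(d), marked(a,a), marked(a,c), marked(c,a), marked(c,d), marked(d,a), marked(d,d)}

swap(c,d); swap(d,d)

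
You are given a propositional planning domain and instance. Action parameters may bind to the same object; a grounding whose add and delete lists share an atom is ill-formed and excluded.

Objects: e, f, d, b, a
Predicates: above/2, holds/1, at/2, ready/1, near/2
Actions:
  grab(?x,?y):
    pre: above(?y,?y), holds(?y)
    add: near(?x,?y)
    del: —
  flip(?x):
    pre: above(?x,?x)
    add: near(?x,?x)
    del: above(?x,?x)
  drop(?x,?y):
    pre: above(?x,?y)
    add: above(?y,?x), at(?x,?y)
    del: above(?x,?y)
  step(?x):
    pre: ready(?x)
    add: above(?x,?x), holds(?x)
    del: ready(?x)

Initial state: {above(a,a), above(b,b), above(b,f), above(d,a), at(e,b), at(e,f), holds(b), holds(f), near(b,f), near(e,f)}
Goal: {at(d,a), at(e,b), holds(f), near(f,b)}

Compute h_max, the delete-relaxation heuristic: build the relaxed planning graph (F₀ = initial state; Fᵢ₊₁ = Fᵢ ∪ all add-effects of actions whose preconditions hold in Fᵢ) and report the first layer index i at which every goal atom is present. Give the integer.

1

F0 = init (10 atoms)
F1 = F0 ∪ {above(a,d), above(f,b), at(b,f), at(d,a), near(a,a), near(a,b), near(b,b), near(d,b), near(e,b), near(f,b)}  (20 atoms)
goal ⊆ F1  ⇒  h_max = 1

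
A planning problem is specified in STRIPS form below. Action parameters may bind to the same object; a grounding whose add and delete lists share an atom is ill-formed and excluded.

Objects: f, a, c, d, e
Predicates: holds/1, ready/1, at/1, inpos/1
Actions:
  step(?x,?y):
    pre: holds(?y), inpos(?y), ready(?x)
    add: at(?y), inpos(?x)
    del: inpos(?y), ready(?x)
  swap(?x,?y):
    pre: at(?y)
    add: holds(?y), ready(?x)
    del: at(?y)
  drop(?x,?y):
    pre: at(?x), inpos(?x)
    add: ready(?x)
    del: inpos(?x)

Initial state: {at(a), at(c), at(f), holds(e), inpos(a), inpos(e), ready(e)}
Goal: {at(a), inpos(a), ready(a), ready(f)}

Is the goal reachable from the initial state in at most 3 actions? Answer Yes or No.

1. swap(f,f)  →  {at(a), at(c), holds(e), holds(f), inpos(a), inpos(e), ready(e), ready(f)}
2. swap(a,c)  →  {at(a), holds(c), holds(e), holds(f), inpos(a), inpos(e), ready(a), ready(e), ready(f)}
optimal plan length = 2; 2 ≤ 3

Yes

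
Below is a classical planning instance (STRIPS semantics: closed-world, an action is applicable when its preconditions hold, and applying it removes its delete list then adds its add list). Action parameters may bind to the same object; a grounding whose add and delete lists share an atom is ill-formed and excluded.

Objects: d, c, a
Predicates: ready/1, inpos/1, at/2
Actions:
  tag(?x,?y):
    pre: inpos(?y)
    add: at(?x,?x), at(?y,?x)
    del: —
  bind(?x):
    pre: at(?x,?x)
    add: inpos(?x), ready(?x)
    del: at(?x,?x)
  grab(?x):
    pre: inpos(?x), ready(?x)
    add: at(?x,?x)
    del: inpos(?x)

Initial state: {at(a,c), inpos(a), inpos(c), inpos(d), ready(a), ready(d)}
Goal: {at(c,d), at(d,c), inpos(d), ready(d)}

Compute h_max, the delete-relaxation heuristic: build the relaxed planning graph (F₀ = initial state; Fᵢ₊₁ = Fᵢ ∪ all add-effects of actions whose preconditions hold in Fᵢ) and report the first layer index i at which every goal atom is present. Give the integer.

F0 = init (6 atoms)
F1 = F0 ∪ {at(a,a), at(a,d), at(c,a), at(c,c), at(c,d), at(d,a), at(d,c), at(d,d)}  (14 atoms)
goal ⊆ F1  ⇒  h_max = 1

1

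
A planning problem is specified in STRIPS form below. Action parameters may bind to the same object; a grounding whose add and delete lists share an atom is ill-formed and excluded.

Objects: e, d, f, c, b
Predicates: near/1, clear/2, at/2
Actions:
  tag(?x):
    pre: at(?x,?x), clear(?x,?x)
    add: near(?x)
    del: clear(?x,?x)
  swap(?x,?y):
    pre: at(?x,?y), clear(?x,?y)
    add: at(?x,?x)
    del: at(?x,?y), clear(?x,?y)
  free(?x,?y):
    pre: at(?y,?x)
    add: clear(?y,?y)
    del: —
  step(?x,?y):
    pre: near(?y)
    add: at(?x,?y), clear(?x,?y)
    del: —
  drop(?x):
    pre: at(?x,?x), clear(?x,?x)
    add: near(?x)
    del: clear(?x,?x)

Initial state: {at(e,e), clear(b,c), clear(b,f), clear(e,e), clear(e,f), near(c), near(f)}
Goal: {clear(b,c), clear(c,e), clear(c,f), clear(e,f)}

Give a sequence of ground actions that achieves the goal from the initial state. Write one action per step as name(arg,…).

1. tag(e)  →  {at(e,e), clear(b,c), clear(b,f), clear(e,f), near(c), near(e), near(f)}
2. step(c,e)  →  {at(c,e), at(e,e), clear(b,c), clear(b,f), clear(c,e), clear(e,f), near(c), near(e), near(f)}
3. step(c,f)  →  {at(c,e), at(c,f), at(e,e), clear(b,c), clear(b,f), clear(c,e), clear(c,f), clear(e,f), near(c), near(e), near(f)}

tag(e); step(c,e); step(c,f)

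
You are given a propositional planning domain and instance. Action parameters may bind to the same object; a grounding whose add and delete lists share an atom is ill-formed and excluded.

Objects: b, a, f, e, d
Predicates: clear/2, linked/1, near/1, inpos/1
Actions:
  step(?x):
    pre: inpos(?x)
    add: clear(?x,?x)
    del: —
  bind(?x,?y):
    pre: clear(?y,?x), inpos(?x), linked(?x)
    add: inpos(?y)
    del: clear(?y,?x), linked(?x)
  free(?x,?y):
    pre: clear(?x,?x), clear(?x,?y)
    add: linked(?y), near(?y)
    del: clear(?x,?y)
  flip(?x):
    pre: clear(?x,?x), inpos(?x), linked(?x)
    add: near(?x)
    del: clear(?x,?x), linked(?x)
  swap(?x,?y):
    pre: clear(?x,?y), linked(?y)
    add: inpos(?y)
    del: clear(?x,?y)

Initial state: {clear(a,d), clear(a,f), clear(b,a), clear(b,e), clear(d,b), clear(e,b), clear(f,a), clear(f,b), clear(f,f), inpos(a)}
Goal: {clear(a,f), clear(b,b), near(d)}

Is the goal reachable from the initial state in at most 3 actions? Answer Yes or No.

No

1. step(a)  →  {clear(a,a), clear(a,d), clear(a,f), clear(b,a), clear(b,e), clear(d,b), clear(e,b), clear(f,a), clear(f,b), clear(f,f), inpos(a)}
2. free(a,d)  →  {clear(a,a), clear(a,f), clear(b,a), clear(b,e), clear(d,b), clear(e,b), clear(f,a), clear(f,b), clear(f,f), inpos(a), linked(d), near(d)}
3. free(a,a)  →  {clear(a,f), clear(b,a), clear(b,e), clear(d,b), clear(e,b), clear(f,a), clear(f,b), clear(f,f), inpos(a), linked(a), linked(d), near(a), near(d)}
4. bind(a,b)  →  {clear(a,f), clear(b,e), clear(d,b), clear(e,b), clear(f,a), clear(f,b), clear(f,f), inpos(a), inpos(b), linked(d), near(a), near(d)}
5. step(b)  →  {clear(a,f), clear(b,b), clear(b,e), clear(d,b), clear(e,b), clear(f,a), clear(f,b), clear(f,f), inpos(a), inpos(b), linked(d), near(a), near(d)}
optimal plan length = 5; 5 > 3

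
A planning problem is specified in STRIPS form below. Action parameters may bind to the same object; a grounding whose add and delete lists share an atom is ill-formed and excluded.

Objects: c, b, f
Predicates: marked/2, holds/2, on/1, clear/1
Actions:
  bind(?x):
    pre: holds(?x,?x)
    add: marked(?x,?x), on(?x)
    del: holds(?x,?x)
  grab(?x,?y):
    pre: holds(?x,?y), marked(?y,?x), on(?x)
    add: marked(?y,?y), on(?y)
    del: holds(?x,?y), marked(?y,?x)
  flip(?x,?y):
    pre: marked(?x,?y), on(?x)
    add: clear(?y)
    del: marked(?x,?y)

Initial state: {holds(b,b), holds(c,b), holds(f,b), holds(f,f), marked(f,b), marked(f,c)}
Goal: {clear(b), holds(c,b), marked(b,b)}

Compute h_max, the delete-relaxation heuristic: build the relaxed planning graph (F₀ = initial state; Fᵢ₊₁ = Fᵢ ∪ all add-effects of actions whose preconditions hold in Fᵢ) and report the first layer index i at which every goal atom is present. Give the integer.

F0 = init (6 atoms)
F1 = F0 ∪ {marked(b,b), marked(f,f), on(b), on(f)}  (10 atoms)
F2 = F1 ∪ {clear(b), clear(c), clear(f)}  (13 atoms)
goal ⊆ F2  ⇒  h_max = 2

2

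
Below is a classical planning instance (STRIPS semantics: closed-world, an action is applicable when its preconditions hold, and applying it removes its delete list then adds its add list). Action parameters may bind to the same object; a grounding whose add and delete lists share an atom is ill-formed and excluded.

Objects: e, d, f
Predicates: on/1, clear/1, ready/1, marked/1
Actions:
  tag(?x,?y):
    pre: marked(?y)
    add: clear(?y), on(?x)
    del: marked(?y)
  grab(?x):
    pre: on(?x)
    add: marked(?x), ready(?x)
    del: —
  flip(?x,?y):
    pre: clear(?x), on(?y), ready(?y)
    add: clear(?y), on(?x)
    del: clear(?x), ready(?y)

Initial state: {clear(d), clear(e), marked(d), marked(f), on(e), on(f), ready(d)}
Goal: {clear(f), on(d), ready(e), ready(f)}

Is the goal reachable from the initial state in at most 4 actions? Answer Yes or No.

1. tag(d,f)  →  {clear(d), clear(e), clear(f), marked(d), on(d), on(e), on(f), ready(d)}
2. grab(e)  →  {clear(d), clear(e), clear(f), marked(d), marked(e), on(d), on(e), on(f), ready(d), ready(e)}
3. grab(f)  →  {clear(d), clear(e), clear(f), marked(d), marked(e), marked(f), on(d), on(e), on(f), ready(d), ready(e), ready(f)}
optimal plan length = 3; 3 ≤ 4

Yes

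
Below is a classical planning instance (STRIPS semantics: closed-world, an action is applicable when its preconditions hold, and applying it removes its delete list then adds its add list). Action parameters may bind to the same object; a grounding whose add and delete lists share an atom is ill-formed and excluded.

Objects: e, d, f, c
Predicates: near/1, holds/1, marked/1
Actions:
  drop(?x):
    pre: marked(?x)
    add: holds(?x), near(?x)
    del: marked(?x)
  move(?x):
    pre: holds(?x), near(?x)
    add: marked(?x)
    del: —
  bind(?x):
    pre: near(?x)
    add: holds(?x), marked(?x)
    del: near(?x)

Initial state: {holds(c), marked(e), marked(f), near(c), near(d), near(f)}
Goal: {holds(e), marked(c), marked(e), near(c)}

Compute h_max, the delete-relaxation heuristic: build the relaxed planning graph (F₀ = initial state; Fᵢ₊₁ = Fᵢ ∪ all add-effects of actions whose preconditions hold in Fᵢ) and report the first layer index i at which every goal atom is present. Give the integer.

1

F0 = init (6 atoms)
F1 = F0 ∪ {holds(d), holds(e), holds(f), marked(c), marked(d), near(e)}  (12 atoms)
goal ⊆ F1  ⇒  h_max = 1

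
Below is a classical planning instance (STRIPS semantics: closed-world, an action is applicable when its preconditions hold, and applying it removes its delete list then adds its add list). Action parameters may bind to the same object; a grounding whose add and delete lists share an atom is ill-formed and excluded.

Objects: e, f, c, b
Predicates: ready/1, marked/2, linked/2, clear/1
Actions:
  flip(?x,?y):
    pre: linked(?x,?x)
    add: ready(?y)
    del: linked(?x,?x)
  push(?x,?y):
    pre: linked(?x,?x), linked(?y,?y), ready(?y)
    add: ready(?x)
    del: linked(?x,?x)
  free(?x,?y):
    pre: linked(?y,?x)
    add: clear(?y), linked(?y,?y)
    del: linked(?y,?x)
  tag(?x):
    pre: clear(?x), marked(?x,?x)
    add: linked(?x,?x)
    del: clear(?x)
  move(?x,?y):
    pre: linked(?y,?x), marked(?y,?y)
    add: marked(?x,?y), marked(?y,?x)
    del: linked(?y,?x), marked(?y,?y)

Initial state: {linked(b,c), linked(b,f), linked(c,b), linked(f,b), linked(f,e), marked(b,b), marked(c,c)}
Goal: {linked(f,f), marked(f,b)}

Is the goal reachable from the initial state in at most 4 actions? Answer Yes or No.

Yes

1. free(e,f)  →  {clear(f), linked(b,c), linked(b,f), linked(c,b), linked(f,b), linked(f,f), marked(b,b), marked(c,c)}
2. move(f,b)  →  {clear(f), linked(b,c), linked(c,b), linked(f,b), linked(f,f), marked(b,f), marked(c,c), marked(f,b)}
optimal plan length = 2; 2 ≤ 4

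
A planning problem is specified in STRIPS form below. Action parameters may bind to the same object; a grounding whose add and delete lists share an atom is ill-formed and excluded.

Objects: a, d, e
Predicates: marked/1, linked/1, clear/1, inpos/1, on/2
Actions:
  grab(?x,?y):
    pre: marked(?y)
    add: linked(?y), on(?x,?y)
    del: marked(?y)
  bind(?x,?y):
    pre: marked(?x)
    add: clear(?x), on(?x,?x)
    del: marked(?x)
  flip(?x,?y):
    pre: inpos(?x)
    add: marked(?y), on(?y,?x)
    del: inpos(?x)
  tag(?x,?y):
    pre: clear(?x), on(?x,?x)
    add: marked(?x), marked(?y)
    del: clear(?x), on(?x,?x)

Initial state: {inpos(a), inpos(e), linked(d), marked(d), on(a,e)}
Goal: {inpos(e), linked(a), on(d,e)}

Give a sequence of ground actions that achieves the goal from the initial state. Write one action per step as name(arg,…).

bind(d,a); flip(a,a); grab(a,a); tag(d,e); grab(d,e)

1. bind(d,a)  →  {clear(d), inpos(a), inpos(e), linked(d), on(a,e), on(d,d)}
2. flip(a,a)  →  {clear(d), inpos(e), linked(d), marked(a), on(a,a), on(a,e), on(d,d)}
3. grab(a,a)  →  {clear(d), inpos(e), linked(a), linked(d), on(a,a), on(a,e), on(d,d)}
4. tag(d,e)  →  {inpos(e), linked(a), linked(d), marked(d), marked(e), on(a,a), on(a,e)}
5. grab(d,e)  →  {inpos(e), linked(a), linked(d), linked(e), marked(d), on(a,a), on(a,e), on(d,e)}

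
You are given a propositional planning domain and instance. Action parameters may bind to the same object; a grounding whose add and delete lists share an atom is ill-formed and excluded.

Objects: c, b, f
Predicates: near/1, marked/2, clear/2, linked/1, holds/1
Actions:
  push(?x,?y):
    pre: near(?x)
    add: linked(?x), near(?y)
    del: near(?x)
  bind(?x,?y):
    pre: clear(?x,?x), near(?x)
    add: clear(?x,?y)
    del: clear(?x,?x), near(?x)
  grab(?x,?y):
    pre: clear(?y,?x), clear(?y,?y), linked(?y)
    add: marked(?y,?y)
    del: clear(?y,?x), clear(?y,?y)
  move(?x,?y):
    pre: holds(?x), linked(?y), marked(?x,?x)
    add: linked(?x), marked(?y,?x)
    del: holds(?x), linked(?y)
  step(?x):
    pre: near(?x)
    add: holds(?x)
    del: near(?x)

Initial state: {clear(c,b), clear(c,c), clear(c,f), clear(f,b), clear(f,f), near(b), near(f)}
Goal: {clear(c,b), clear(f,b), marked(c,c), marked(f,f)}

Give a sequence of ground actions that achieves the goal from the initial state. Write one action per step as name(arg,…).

push(f,c); push(c,b); grab(c,c); grab(f,f)

1. push(f,c)  →  {clear(c,b), clear(c,c), clear(c,f), clear(f,b), clear(f,f), linked(f), near(b), near(c)}
2. push(c,b)  →  {clear(c,b), clear(c,c), clear(c,f), clear(f,b), clear(f,f), linked(c), linked(f), near(b)}
3. grab(c,c)  →  {clear(c,b), clear(c,f), clear(f,b), clear(f,f), linked(c), linked(f), marked(c,c), near(b)}
4. grab(f,f)  →  {clear(c,b), clear(c,f), clear(f,b), linked(c), linked(f), marked(c,c), marked(f,f), near(b)}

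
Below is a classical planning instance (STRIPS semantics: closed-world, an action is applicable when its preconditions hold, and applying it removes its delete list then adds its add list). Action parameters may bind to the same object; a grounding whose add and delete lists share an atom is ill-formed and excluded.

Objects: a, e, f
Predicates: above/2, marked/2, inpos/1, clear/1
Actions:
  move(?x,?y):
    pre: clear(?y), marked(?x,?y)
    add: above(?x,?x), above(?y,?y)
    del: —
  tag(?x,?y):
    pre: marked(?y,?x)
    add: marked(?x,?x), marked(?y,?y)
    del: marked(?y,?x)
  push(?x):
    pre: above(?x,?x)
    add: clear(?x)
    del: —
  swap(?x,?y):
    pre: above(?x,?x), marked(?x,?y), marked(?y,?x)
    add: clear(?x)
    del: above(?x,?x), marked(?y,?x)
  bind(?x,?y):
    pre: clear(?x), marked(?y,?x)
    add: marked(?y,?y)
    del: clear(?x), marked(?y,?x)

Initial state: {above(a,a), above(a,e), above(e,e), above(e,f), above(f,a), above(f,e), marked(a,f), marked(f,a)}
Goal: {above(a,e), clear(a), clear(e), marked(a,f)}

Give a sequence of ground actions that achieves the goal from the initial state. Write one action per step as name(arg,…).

1. push(a)  →  {above(a,a), above(a,e), above(e,e), above(e,f), above(f,a), above(f,e), clear(a), marked(a,f), marked(f,a)}
2. push(e)  →  {above(a,a), above(a,e), above(e,e), above(e,f), above(f,a), above(f,e), clear(a), clear(e), marked(a,f), marked(f,a)}

push(a); push(e)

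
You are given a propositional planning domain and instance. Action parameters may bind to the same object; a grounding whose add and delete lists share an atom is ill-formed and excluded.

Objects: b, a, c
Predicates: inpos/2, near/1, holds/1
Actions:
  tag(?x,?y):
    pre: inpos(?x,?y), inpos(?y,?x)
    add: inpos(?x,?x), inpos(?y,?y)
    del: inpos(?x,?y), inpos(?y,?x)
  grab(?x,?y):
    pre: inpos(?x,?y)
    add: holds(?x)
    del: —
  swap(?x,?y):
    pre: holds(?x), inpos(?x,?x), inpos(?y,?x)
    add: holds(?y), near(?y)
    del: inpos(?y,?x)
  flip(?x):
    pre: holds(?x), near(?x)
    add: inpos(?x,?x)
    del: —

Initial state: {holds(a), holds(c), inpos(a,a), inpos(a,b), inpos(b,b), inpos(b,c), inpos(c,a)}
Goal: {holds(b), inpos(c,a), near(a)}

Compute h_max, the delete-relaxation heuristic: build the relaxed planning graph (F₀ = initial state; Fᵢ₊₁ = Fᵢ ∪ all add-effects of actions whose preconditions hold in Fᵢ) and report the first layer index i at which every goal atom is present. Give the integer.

F0 = init (7 atoms)
F1 = F0 ∪ {holds(b), near(a), near(c)}  (10 atoms)
goal ⊆ F1  ⇒  h_max = 1

1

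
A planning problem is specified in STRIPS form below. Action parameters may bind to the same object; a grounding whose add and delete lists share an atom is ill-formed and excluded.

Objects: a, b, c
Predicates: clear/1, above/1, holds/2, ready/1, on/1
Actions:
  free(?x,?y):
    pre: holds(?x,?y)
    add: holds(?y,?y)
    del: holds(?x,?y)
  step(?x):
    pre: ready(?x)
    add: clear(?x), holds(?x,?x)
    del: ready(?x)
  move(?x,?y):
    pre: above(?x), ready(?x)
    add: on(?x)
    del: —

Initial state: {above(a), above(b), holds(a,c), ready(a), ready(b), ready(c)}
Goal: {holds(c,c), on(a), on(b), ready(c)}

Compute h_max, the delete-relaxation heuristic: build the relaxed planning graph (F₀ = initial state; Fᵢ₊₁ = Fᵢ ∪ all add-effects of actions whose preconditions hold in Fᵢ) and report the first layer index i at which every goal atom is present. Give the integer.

1

F0 = init (6 atoms)
F1 = F0 ∪ {clear(a), clear(b), clear(c), holds(a,a), holds(b,b), holds(c,c), on(a), on(b)}  (14 atoms)
goal ⊆ F1  ⇒  h_max = 1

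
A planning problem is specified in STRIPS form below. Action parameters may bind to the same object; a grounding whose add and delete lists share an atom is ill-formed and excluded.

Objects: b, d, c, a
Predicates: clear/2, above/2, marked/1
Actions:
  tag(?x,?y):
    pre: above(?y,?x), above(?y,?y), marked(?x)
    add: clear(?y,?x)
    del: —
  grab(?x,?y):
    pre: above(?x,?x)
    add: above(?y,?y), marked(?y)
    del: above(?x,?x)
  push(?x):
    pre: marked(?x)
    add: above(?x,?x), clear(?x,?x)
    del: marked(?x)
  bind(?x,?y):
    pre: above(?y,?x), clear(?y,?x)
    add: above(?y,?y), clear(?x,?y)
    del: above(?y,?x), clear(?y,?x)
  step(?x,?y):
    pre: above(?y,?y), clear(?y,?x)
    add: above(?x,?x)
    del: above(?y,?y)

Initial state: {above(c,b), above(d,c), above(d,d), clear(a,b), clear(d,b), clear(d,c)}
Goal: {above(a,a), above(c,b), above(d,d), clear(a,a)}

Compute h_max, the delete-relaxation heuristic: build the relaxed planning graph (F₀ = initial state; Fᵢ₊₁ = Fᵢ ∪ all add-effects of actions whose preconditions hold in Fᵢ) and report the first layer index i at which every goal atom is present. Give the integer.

F0 = init (6 atoms)
F1 = F0 ∪ {above(a,a), above(b,b), above(c,c), clear(c,d), marked(a), marked(b), marked(c)}  (13 atoms)
F2 = F1 ∪ {clear(a,a), clear(b,b), clear(c,b), clear(c,c), marked(d)}  (18 atoms)
goal ⊆ F2  ⇒  h_max = 2

2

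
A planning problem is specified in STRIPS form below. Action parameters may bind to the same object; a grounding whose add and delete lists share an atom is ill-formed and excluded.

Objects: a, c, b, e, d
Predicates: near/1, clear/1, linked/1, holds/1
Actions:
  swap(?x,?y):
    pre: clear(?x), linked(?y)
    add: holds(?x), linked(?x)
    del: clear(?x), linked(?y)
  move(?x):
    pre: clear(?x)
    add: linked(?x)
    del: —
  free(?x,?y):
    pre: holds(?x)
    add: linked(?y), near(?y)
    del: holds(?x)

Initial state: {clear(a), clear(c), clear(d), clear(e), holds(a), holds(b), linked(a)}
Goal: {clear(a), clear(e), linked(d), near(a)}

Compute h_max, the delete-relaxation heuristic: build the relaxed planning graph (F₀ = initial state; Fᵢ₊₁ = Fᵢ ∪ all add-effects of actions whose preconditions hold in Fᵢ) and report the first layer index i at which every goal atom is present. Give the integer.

F0 = init (7 atoms)
F1 = F0 ∪ {holds(c), holds(d), holds(e), linked(b), linked(c), linked(d), linked(e), near(a), near(b), near(c), near(d), near(e)}  (19 atoms)
goal ⊆ F1  ⇒  h_max = 1

1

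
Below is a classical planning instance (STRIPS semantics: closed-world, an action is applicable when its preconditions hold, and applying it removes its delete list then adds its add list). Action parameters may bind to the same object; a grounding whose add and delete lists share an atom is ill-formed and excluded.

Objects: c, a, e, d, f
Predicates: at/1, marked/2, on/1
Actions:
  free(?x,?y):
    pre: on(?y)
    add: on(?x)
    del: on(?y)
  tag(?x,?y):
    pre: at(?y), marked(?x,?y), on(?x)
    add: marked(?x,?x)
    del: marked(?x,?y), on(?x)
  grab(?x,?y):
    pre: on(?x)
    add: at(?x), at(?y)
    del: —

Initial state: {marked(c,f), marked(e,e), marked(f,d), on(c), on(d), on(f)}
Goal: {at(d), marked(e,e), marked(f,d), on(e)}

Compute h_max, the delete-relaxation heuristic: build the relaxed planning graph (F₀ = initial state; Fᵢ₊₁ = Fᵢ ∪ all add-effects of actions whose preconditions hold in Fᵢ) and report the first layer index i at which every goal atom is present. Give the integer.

1

F0 = init (6 atoms)
F1 = F0 ∪ {at(a), at(c), at(d), at(e), at(f), on(a), on(e)}  (13 atoms)
goal ⊆ F1  ⇒  h_max = 1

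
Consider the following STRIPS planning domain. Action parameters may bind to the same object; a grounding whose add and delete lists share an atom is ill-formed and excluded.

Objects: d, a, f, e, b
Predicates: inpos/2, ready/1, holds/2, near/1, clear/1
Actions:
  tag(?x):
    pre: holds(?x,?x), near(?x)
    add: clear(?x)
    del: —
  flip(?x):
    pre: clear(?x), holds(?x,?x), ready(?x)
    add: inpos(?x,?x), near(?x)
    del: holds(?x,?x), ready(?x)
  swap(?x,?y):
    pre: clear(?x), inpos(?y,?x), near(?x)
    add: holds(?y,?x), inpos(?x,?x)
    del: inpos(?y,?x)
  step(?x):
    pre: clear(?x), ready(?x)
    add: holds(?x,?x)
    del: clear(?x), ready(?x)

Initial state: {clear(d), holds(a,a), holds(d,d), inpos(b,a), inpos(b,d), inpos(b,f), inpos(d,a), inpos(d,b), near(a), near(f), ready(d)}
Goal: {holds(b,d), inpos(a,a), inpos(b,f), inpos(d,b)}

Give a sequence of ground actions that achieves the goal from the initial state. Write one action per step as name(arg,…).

tag(a); flip(d); swap(d,b); swap(a,d)

1. tag(a)  →  {clear(a), clear(d), holds(a,a), holds(d,d), inpos(b,a), inpos(b,d), inpos(b,f), inpos(d,a), inpos(d,b), near(a), near(f), ready(d)}
2. flip(d)  →  {clear(a), clear(d), holds(a,a), inpos(b,a), inpos(b,d), inpos(b,f), inpos(d,a), inpos(d,b), inpos(d,d), near(a), near(d), near(f)}
3. swap(d,b)  →  {clear(a), clear(d), holds(a,a), holds(b,d), inpos(b,a), inpos(b,f), inpos(d,a), inpos(d,b), inpos(d,d), near(a), near(d), near(f)}
4. swap(a,d)  →  {clear(a), clear(d), holds(a,a), holds(b,d), holds(d,a), inpos(a,a), inpos(b,a), inpos(b,f), inpos(d,b), inpos(d,d), near(a), near(d), near(f)}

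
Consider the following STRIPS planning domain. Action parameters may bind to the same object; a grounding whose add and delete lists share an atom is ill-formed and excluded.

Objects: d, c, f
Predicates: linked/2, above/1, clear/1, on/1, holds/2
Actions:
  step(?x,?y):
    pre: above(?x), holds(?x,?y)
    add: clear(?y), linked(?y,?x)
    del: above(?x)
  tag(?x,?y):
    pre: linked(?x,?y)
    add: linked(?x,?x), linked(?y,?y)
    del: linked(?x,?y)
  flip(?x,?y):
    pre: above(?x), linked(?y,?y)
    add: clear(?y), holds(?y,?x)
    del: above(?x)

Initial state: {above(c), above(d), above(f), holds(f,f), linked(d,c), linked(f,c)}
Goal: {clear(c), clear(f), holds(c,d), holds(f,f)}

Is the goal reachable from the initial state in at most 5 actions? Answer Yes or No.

1. step(f,f)  →  {above(c), above(d), clear(f), holds(f,f), linked(d,c), linked(f,c), linked(f,f)}
2. tag(d,c)  →  {above(c), above(d), clear(f), holds(f,f), linked(c,c), linked(d,d), linked(f,c), linked(f,f)}
3. flip(d,c)  →  {above(c), clear(c), clear(f), holds(c,d), holds(f,f), linked(c,c), linked(d,d), linked(f,c), linked(f,f)}
optimal plan length = 3; 3 ≤ 5

Yes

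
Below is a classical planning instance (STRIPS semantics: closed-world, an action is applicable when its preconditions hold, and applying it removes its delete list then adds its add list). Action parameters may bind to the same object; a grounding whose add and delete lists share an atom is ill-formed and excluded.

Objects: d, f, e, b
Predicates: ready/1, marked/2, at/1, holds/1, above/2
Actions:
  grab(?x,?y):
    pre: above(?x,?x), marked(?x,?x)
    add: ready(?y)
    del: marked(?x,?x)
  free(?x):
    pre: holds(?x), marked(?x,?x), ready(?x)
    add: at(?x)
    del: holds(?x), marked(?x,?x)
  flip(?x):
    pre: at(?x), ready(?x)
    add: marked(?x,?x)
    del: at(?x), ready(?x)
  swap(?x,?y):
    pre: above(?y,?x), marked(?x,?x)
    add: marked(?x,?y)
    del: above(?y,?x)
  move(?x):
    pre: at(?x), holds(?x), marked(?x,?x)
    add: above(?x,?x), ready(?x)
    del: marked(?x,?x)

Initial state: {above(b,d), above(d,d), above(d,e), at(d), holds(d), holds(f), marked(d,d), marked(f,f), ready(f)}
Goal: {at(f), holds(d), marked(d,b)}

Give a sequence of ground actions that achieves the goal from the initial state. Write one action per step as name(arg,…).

1. free(f)  →  {above(b,d), above(d,d), above(d,e), at(d), at(f), holds(d), marked(d,d), ready(f)}
2. swap(d,b)  →  {above(d,d), above(d,e), at(d), at(f), holds(d), marked(d,b), marked(d,d), ready(f)}

free(f); swap(d,b)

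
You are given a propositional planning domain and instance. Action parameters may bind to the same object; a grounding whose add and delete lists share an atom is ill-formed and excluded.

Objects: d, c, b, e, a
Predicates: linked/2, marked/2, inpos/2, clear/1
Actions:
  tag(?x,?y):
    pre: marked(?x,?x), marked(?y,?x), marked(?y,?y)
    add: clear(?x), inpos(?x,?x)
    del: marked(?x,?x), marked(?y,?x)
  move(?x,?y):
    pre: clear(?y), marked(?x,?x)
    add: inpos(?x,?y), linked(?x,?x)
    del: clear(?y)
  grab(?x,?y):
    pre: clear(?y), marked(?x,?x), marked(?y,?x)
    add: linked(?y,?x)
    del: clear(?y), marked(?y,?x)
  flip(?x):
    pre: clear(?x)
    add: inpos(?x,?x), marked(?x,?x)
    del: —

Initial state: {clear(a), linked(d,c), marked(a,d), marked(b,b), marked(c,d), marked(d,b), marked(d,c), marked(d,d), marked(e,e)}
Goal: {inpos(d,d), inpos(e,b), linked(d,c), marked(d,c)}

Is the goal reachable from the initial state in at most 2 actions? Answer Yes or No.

1. tag(d,d)  →  {clear(a), clear(d), inpos(d,d), linked(d,c), marked(a,d), marked(b,b), marked(c,d), marked(d,b), marked(d,c), marked(e,e)}
2. tag(b,b)  →  {clear(a), clear(b), clear(d), inpos(b,b), inpos(d,d), linked(d,c), marked(a,d), marked(c,d), marked(d,b), marked(d,c), marked(e,e)}
3. move(e,b)  →  {clear(a), clear(d), inpos(b,b), inpos(d,d), inpos(e,b), linked(d,c), linked(e,e), marked(a,d), marked(c,d), marked(d,b), marked(d,c), marked(e,e)}
optimal plan length = 3; 3 > 2

No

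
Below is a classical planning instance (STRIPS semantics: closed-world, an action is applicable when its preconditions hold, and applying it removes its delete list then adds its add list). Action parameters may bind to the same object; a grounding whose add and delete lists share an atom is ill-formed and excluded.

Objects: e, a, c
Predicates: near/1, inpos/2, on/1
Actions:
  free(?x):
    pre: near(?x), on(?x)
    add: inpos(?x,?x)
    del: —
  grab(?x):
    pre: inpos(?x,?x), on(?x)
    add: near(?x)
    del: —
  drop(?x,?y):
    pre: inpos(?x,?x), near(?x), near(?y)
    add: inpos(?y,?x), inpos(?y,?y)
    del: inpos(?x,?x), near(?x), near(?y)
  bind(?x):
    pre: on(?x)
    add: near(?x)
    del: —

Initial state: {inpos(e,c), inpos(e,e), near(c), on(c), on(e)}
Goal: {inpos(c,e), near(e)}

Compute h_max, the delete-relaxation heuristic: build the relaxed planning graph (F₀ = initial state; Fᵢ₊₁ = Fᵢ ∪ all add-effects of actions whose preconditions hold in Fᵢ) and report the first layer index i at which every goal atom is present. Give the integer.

2

F0 = init (5 atoms)
F1 = F0 ∪ {inpos(c,c), near(e)}  (7 atoms)
F2 = F1 ∪ {inpos(c,e)}  (8 atoms)
goal ⊆ F2  ⇒  h_max = 2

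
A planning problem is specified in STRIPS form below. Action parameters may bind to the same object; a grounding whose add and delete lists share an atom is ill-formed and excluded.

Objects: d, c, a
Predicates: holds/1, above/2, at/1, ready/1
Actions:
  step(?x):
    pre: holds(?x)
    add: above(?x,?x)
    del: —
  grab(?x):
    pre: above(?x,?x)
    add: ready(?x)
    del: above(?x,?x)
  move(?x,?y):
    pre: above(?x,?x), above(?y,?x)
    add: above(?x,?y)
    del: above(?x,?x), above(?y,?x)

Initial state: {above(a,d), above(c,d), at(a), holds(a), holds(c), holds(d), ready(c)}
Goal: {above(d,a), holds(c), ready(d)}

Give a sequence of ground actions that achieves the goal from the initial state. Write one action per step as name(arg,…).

step(d); grab(d); step(d); move(d,a)

1. step(d)  →  {above(a,d), above(c,d), above(d,d), at(a), holds(a), holds(c), holds(d), ready(c)}
2. grab(d)  →  {above(a,d), above(c,d), at(a), holds(a), holds(c), holds(d), ready(c), ready(d)}
3. step(d)  →  {above(a,d), above(c,d), above(d,d), at(a), holds(a), holds(c), holds(d), ready(c), ready(d)}
4. move(d,a)  →  {above(c,d), above(d,a), at(a), holds(a), holds(c), holds(d), ready(c), ready(d)}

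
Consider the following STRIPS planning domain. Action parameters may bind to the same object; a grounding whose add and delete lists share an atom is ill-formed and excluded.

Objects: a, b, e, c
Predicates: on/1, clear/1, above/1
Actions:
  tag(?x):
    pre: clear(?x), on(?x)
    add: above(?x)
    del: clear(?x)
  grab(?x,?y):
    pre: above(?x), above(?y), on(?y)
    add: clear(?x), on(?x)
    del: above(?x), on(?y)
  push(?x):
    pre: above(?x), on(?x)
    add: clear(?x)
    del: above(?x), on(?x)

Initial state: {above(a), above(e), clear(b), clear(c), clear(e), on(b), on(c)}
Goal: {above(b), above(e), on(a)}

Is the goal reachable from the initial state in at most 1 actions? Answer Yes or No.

1. tag(b)  →  {above(a), above(b), above(e), clear(c), clear(e), on(b), on(c)}
2. grab(a,b)  →  {above(b), above(e), clear(a), clear(c), clear(e), on(a), on(c)}
optimal plan length = 2; 2 > 1

No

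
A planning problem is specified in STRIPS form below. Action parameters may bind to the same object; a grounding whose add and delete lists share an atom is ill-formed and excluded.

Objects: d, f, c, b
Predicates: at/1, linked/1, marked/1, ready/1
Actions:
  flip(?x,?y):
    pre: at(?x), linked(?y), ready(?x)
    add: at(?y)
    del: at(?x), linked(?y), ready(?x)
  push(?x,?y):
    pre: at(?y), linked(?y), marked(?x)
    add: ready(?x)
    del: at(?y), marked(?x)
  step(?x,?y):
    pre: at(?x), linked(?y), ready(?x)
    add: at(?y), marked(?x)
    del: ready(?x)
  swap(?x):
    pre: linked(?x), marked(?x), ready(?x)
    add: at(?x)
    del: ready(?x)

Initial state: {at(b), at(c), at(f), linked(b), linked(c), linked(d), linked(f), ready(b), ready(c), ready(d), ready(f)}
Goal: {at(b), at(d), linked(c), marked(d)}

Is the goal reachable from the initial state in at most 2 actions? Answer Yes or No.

1. flip(f,d)  →  {at(b), at(c), at(d), linked(b), linked(c), linked(f), ready(b), ready(c), ready(d)}
2. step(d,f)  →  {at(b), at(c), at(d), at(f), linked(b), linked(c), linked(f), marked(d), ready(b), ready(c)}
optimal plan length = 2; 2 ≤ 2

Yes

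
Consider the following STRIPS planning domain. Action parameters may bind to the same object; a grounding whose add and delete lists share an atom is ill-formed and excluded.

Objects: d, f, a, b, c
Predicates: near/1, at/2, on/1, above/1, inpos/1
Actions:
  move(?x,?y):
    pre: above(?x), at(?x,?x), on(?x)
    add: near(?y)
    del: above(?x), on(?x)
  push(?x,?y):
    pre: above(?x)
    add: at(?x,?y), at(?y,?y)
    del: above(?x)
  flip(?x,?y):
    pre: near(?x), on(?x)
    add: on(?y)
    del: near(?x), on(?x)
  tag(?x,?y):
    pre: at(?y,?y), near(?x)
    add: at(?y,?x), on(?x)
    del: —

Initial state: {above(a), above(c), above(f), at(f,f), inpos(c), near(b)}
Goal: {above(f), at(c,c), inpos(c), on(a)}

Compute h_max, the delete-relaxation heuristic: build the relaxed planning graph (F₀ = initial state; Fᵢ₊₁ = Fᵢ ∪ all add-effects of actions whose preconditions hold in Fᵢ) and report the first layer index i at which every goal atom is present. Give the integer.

F0 = init (6 atoms)
F1 = F0 ∪ {at(a,a), at(a,b), at(a,c), at(a,d), at(a,f), at(b,b), at(c,a), at(c,b), at(c,c), at(c,d), at(c,f), at(d,d), at(f,a), at(f,b), at(f,c), at(f,d), on(b)}  (23 atoms)
F2 = F1 ∪ {at(d,b), on(a), on(c), on(d), on(f)}  (28 atoms)
goal ⊆ F2  ⇒  h_max = 2

2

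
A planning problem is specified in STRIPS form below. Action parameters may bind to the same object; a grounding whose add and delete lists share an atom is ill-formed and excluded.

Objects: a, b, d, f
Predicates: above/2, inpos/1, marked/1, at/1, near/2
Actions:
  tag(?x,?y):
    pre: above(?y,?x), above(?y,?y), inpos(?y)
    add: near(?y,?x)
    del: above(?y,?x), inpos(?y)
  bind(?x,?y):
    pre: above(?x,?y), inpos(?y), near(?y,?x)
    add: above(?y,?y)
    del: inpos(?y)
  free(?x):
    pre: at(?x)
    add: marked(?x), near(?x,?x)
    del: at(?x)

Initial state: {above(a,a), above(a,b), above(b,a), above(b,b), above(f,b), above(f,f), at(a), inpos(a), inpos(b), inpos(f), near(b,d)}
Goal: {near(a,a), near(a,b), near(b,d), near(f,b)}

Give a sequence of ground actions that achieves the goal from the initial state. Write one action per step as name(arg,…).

tag(b,a); tag(b,f); free(a)

1. tag(b,a)  →  {above(a,a), above(b,a), above(b,b), above(f,b), above(f,f), at(a), inpos(b), inpos(f), near(a,b), near(b,d)}
2. tag(b,f)  →  {above(a,a), above(b,a), above(b,b), above(f,f), at(a), inpos(b), near(a,b), near(b,d), near(f,b)}
3. free(a)  →  {above(a,a), above(b,a), above(b,b), above(f,f), inpos(b), marked(a), near(a,a), near(a,b), near(b,d), near(f,b)}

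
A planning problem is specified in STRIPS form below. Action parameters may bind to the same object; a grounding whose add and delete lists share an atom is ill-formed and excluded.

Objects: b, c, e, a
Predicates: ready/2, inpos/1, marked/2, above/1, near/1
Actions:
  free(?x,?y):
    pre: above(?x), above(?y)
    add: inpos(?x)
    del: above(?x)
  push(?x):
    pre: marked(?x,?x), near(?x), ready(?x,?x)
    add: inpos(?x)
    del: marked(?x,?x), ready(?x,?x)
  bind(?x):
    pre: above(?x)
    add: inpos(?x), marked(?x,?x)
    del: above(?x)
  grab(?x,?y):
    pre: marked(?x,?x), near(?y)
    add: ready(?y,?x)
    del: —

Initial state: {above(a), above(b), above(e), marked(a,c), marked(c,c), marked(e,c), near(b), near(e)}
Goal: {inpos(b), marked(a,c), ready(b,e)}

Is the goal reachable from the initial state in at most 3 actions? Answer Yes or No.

1. free(b,b)  →  {above(a), above(e), inpos(b), marked(a,c), marked(c,c), marked(e,c), near(b), near(e)}
2. bind(e)  →  {above(a), inpos(b), inpos(e), marked(a,c), marked(c,c), marked(e,c), marked(e,e), near(b), near(e)}
3. grab(e,b)  →  {above(a), inpos(b), inpos(e), marked(a,c), marked(c,c), marked(e,c), marked(e,e), near(b), near(e), ready(b,e)}
optimal plan length = 3; 3 ≤ 3

Yes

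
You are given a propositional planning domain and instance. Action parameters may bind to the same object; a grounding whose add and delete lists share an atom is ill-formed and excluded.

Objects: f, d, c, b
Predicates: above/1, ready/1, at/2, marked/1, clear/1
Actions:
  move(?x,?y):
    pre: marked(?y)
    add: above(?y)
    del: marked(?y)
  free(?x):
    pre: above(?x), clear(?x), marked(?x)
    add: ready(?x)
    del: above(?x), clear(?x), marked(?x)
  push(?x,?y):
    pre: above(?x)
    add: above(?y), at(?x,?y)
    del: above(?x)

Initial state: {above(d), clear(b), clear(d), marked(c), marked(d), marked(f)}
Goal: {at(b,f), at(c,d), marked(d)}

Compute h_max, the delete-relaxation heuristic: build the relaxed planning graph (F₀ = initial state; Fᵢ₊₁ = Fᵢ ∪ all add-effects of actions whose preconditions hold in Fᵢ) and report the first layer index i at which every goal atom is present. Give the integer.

2

F0 = init (6 atoms)
F1 = F0 ∪ {above(b), above(c), above(f), at(d,b), at(d,c), at(d,f), ready(d)}  (13 atoms)
F2 = F1 ∪ {at(b,c), at(b,d), at(b,f), at(c,b), at(c,d), at(c,f), at(f,b), at(f,c), at(f,d)}  (22 atoms)
goal ⊆ F2  ⇒  h_max = 2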